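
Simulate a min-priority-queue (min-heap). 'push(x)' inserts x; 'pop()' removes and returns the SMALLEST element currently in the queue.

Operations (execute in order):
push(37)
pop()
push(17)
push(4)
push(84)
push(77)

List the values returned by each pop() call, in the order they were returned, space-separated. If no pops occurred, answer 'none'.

Answer: 37

Derivation:
push(37): heap contents = [37]
pop() → 37: heap contents = []
push(17): heap contents = [17]
push(4): heap contents = [4, 17]
push(84): heap contents = [4, 17, 84]
push(77): heap contents = [4, 17, 77, 84]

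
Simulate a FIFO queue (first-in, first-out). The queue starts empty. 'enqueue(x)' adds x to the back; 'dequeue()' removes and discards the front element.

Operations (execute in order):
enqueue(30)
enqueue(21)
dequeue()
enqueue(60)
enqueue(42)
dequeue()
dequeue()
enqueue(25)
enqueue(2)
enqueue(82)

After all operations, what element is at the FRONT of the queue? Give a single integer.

enqueue(30): queue = [30]
enqueue(21): queue = [30, 21]
dequeue(): queue = [21]
enqueue(60): queue = [21, 60]
enqueue(42): queue = [21, 60, 42]
dequeue(): queue = [60, 42]
dequeue(): queue = [42]
enqueue(25): queue = [42, 25]
enqueue(2): queue = [42, 25, 2]
enqueue(82): queue = [42, 25, 2, 82]

Answer: 42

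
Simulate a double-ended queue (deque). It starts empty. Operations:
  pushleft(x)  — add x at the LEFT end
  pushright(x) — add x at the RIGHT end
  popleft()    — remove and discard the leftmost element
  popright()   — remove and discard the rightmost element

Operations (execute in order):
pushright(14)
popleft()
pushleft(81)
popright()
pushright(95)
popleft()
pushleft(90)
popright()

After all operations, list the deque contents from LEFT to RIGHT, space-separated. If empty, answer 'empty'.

Answer: empty

Derivation:
pushright(14): [14]
popleft(): []
pushleft(81): [81]
popright(): []
pushright(95): [95]
popleft(): []
pushleft(90): [90]
popright(): []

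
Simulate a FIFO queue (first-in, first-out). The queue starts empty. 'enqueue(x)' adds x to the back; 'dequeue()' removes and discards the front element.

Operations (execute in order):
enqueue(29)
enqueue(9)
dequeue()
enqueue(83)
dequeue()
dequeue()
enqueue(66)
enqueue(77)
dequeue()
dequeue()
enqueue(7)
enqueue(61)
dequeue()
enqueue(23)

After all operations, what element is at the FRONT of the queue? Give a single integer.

enqueue(29): queue = [29]
enqueue(9): queue = [29, 9]
dequeue(): queue = [9]
enqueue(83): queue = [9, 83]
dequeue(): queue = [83]
dequeue(): queue = []
enqueue(66): queue = [66]
enqueue(77): queue = [66, 77]
dequeue(): queue = [77]
dequeue(): queue = []
enqueue(7): queue = [7]
enqueue(61): queue = [7, 61]
dequeue(): queue = [61]
enqueue(23): queue = [61, 23]

Answer: 61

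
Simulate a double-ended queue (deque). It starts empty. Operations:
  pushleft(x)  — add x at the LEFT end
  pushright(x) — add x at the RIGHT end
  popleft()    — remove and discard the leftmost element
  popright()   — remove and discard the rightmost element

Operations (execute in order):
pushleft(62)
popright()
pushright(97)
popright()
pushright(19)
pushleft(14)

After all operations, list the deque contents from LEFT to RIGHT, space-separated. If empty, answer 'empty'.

pushleft(62): [62]
popright(): []
pushright(97): [97]
popright(): []
pushright(19): [19]
pushleft(14): [14, 19]

Answer: 14 19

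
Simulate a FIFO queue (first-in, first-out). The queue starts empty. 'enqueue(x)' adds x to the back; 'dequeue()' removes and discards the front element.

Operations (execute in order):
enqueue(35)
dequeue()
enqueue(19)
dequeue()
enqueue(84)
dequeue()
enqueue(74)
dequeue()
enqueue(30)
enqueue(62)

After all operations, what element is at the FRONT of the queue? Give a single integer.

enqueue(35): queue = [35]
dequeue(): queue = []
enqueue(19): queue = [19]
dequeue(): queue = []
enqueue(84): queue = [84]
dequeue(): queue = []
enqueue(74): queue = [74]
dequeue(): queue = []
enqueue(30): queue = [30]
enqueue(62): queue = [30, 62]

Answer: 30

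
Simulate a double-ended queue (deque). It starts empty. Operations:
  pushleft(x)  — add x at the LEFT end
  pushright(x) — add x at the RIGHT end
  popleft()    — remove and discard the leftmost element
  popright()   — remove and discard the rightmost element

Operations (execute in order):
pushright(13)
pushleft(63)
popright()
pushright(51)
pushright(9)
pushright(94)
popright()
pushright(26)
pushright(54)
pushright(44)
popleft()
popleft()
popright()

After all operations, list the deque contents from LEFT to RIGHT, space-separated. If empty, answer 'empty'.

Answer: 9 26 54

Derivation:
pushright(13): [13]
pushleft(63): [63, 13]
popright(): [63]
pushright(51): [63, 51]
pushright(9): [63, 51, 9]
pushright(94): [63, 51, 9, 94]
popright(): [63, 51, 9]
pushright(26): [63, 51, 9, 26]
pushright(54): [63, 51, 9, 26, 54]
pushright(44): [63, 51, 9, 26, 54, 44]
popleft(): [51, 9, 26, 54, 44]
popleft(): [9, 26, 54, 44]
popright(): [9, 26, 54]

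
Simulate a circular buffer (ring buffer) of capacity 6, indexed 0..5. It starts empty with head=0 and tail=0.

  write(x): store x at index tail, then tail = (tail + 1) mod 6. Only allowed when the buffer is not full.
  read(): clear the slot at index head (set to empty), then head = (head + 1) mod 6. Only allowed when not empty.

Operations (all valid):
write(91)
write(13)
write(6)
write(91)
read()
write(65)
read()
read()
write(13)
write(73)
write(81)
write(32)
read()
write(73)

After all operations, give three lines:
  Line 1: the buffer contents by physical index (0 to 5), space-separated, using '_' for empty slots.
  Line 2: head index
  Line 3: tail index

Answer: 73 81 32 73 65 13
4
4

Derivation:
write(91): buf=[91 _ _ _ _ _], head=0, tail=1, size=1
write(13): buf=[91 13 _ _ _ _], head=0, tail=2, size=2
write(6): buf=[91 13 6 _ _ _], head=0, tail=3, size=3
write(91): buf=[91 13 6 91 _ _], head=0, tail=4, size=4
read(): buf=[_ 13 6 91 _ _], head=1, tail=4, size=3
write(65): buf=[_ 13 6 91 65 _], head=1, tail=5, size=4
read(): buf=[_ _ 6 91 65 _], head=2, tail=5, size=3
read(): buf=[_ _ _ 91 65 _], head=3, tail=5, size=2
write(13): buf=[_ _ _ 91 65 13], head=3, tail=0, size=3
write(73): buf=[73 _ _ 91 65 13], head=3, tail=1, size=4
write(81): buf=[73 81 _ 91 65 13], head=3, tail=2, size=5
write(32): buf=[73 81 32 91 65 13], head=3, tail=3, size=6
read(): buf=[73 81 32 _ 65 13], head=4, tail=3, size=5
write(73): buf=[73 81 32 73 65 13], head=4, tail=4, size=6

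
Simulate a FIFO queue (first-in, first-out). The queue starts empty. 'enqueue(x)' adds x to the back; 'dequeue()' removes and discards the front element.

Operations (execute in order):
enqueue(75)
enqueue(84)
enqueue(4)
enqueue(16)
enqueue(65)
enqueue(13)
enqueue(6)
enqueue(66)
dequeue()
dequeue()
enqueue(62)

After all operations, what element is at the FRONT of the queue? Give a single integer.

enqueue(75): queue = [75]
enqueue(84): queue = [75, 84]
enqueue(4): queue = [75, 84, 4]
enqueue(16): queue = [75, 84, 4, 16]
enqueue(65): queue = [75, 84, 4, 16, 65]
enqueue(13): queue = [75, 84, 4, 16, 65, 13]
enqueue(6): queue = [75, 84, 4, 16, 65, 13, 6]
enqueue(66): queue = [75, 84, 4, 16, 65, 13, 6, 66]
dequeue(): queue = [84, 4, 16, 65, 13, 6, 66]
dequeue(): queue = [4, 16, 65, 13, 6, 66]
enqueue(62): queue = [4, 16, 65, 13, 6, 66, 62]

Answer: 4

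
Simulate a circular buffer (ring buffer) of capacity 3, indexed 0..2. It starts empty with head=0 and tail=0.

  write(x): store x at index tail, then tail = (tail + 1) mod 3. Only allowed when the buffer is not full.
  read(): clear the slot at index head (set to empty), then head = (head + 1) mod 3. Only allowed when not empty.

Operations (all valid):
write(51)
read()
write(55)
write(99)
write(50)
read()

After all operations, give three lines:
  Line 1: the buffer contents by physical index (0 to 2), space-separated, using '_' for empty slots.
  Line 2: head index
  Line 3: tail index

Answer: 50 _ 99
2
1

Derivation:
write(51): buf=[51 _ _], head=0, tail=1, size=1
read(): buf=[_ _ _], head=1, tail=1, size=0
write(55): buf=[_ 55 _], head=1, tail=2, size=1
write(99): buf=[_ 55 99], head=1, tail=0, size=2
write(50): buf=[50 55 99], head=1, tail=1, size=3
read(): buf=[50 _ 99], head=2, tail=1, size=2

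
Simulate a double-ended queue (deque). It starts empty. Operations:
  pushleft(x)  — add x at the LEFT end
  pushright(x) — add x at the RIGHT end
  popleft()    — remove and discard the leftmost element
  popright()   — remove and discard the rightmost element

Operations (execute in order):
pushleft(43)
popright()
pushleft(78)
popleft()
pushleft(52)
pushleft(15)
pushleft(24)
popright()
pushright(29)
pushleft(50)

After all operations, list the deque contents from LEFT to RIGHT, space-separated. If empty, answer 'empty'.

pushleft(43): [43]
popright(): []
pushleft(78): [78]
popleft(): []
pushleft(52): [52]
pushleft(15): [15, 52]
pushleft(24): [24, 15, 52]
popright(): [24, 15]
pushright(29): [24, 15, 29]
pushleft(50): [50, 24, 15, 29]

Answer: 50 24 15 29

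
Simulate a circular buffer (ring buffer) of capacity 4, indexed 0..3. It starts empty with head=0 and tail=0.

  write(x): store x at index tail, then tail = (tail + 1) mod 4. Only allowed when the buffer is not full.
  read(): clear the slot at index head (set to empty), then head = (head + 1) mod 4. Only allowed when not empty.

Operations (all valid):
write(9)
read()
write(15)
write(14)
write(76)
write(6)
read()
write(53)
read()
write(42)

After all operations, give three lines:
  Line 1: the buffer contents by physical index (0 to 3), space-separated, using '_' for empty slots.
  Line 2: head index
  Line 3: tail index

Answer: 6 53 42 76
3
3

Derivation:
write(9): buf=[9 _ _ _], head=0, tail=1, size=1
read(): buf=[_ _ _ _], head=1, tail=1, size=0
write(15): buf=[_ 15 _ _], head=1, tail=2, size=1
write(14): buf=[_ 15 14 _], head=1, tail=3, size=2
write(76): buf=[_ 15 14 76], head=1, tail=0, size=3
write(6): buf=[6 15 14 76], head=1, tail=1, size=4
read(): buf=[6 _ 14 76], head=2, tail=1, size=3
write(53): buf=[6 53 14 76], head=2, tail=2, size=4
read(): buf=[6 53 _ 76], head=3, tail=2, size=3
write(42): buf=[6 53 42 76], head=3, tail=3, size=4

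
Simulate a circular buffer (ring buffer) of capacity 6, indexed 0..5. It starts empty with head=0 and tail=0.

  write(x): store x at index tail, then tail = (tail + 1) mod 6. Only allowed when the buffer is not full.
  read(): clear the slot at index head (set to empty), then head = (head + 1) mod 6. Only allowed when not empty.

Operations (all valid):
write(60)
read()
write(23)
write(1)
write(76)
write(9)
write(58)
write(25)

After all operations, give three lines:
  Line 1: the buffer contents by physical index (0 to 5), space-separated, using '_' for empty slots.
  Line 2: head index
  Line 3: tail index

write(60): buf=[60 _ _ _ _ _], head=0, tail=1, size=1
read(): buf=[_ _ _ _ _ _], head=1, tail=1, size=0
write(23): buf=[_ 23 _ _ _ _], head=1, tail=2, size=1
write(1): buf=[_ 23 1 _ _ _], head=1, tail=3, size=2
write(76): buf=[_ 23 1 76 _ _], head=1, tail=4, size=3
write(9): buf=[_ 23 1 76 9 _], head=1, tail=5, size=4
write(58): buf=[_ 23 1 76 9 58], head=1, tail=0, size=5
write(25): buf=[25 23 1 76 9 58], head=1, tail=1, size=6

Answer: 25 23 1 76 9 58
1
1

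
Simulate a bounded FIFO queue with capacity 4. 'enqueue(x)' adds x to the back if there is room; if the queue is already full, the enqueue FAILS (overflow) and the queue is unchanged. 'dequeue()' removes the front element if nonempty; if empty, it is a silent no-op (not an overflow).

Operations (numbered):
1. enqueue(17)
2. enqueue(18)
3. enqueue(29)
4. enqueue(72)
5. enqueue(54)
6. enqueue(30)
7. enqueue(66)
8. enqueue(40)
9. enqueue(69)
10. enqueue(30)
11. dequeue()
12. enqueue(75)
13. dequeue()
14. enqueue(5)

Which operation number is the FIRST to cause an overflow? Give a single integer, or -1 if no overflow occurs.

Answer: 5

Derivation:
1. enqueue(17): size=1
2. enqueue(18): size=2
3. enqueue(29): size=3
4. enqueue(72): size=4
5. enqueue(54): size=4=cap → OVERFLOW (fail)
6. enqueue(30): size=4=cap → OVERFLOW (fail)
7. enqueue(66): size=4=cap → OVERFLOW (fail)
8. enqueue(40): size=4=cap → OVERFLOW (fail)
9. enqueue(69): size=4=cap → OVERFLOW (fail)
10. enqueue(30): size=4=cap → OVERFLOW (fail)
11. dequeue(): size=3
12. enqueue(75): size=4
13. dequeue(): size=3
14. enqueue(5): size=4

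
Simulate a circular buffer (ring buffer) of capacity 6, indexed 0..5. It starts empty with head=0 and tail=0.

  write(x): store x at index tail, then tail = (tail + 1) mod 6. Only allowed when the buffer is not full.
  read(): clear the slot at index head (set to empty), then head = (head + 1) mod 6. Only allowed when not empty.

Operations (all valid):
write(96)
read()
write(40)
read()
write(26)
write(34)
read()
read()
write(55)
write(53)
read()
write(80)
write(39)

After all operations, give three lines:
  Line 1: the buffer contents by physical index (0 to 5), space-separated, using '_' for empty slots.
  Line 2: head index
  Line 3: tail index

write(96): buf=[96 _ _ _ _ _], head=0, tail=1, size=1
read(): buf=[_ _ _ _ _ _], head=1, tail=1, size=0
write(40): buf=[_ 40 _ _ _ _], head=1, tail=2, size=1
read(): buf=[_ _ _ _ _ _], head=2, tail=2, size=0
write(26): buf=[_ _ 26 _ _ _], head=2, tail=3, size=1
write(34): buf=[_ _ 26 34 _ _], head=2, tail=4, size=2
read(): buf=[_ _ _ 34 _ _], head=3, tail=4, size=1
read(): buf=[_ _ _ _ _ _], head=4, tail=4, size=0
write(55): buf=[_ _ _ _ 55 _], head=4, tail=5, size=1
write(53): buf=[_ _ _ _ 55 53], head=4, tail=0, size=2
read(): buf=[_ _ _ _ _ 53], head=5, tail=0, size=1
write(80): buf=[80 _ _ _ _ 53], head=5, tail=1, size=2
write(39): buf=[80 39 _ _ _ 53], head=5, tail=2, size=3

Answer: 80 39 _ _ _ 53
5
2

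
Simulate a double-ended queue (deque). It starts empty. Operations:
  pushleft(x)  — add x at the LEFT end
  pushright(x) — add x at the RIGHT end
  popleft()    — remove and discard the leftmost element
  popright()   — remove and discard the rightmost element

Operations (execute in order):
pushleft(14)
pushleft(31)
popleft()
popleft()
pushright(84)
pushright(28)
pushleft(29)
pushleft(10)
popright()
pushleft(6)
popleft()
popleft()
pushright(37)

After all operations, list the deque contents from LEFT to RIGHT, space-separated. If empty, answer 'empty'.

pushleft(14): [14]
pushleft(31): [31, 14]
popleft(): [14]
popleft(): []
pushright(84): [84]
pushright(28): [84, 28]
pushleft(29): [29, 84, 28]
pushleft(10): [10, 29, 84, 28]
popright(): [10, 29, 84]
pushleft(6): [6, 10, 29, 84]
popleft(): [10, 29, 84]
popleft(): [29, 84]
pushright(37): [29, 84, 37]

Answer: 29 84 37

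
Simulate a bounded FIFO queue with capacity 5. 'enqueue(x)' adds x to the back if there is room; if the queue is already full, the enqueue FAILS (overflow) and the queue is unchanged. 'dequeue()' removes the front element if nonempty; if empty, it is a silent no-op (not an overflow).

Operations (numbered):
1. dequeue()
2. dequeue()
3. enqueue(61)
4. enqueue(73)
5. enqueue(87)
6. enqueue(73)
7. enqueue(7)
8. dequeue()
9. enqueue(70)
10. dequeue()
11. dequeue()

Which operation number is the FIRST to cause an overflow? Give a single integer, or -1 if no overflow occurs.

Answer: -1

Derivation:
1. dequeue(): empty, no-op, size=0
2. dequeue(): empty, no-op, size=0
3. enqueue(61): size=1
4. enqueue(73): size=2
5. enqueue(87): size=3
6. enqueue(73): size=4
7. enqueue(7): size=5
8. dequeue(): size=4
9. enqueue(70): size=5
10. dequeue(): size=4
11. dequeue(): size=3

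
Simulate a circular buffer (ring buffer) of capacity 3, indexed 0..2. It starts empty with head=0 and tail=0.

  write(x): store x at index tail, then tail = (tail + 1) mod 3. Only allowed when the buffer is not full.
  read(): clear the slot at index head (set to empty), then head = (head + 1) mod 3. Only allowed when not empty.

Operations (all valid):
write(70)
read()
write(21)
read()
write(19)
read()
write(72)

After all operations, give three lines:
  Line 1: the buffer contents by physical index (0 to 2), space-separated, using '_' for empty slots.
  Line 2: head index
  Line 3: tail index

write(70): buf=[70 _ _], head=0, tail=1, size=1
read(): buf=[_ _ _], head=1, tail=1, size=0
write(21): buf=[_ 21 _], head=1, tail=2, size=1
read(): buf=[_ _ _], head=2, tail=2, size=0
write(19): buf=[_ _ 19], head=2, tail=0, size=1
read(): buf=[_ _ _], head=0, tail=0, size=0
write(72): buf=[72 _ _], head=0, tail=1, size=1

Answer: 72 _ _
0
1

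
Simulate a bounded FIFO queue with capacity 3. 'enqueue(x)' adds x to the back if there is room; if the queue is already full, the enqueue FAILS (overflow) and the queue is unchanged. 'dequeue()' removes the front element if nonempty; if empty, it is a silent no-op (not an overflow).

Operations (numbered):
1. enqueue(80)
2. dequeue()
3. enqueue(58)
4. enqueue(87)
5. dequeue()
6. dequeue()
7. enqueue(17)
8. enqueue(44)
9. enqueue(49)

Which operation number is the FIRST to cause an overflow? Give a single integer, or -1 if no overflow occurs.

1. enqueue(80): size=1
2. dequeue(): size=0
3. enqueue(58): size=1
4. enqueue(87): size=2
5. dequeue(): size=1
6. dequeue(): size=0
7. enqueue(17): size=1
8. enqueue(44): size=2
9. enqueue(49): size=3

Answer: -1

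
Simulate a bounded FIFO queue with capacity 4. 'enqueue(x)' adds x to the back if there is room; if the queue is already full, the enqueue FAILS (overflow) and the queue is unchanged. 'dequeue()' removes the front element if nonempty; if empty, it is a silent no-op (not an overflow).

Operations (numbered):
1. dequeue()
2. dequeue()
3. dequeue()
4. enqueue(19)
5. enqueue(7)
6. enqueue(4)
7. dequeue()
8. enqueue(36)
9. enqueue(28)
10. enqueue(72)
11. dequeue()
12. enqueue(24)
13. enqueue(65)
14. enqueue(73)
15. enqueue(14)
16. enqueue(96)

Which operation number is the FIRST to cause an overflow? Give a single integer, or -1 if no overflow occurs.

Answer: 10

Derivation:
1. dequeue(): empty, no-op, size=0
2. dequeue(): empty, no-op, size=0
3. dequeue(): empty, no-op, size=0
4. enqueue(19): size=1
5. enqueue(7): size=2
6. enqueue(4): size=3
7. dequeue(): size=2
8. enqueue(36): size=3
9. enqueue(28): size=4
10. enqueue(72): size=4=cap → OVERFLOW (fail)
11. dequeue(): size=3
12. enqueue(24): size=4
13. enqueue(65): size=4=cap → OVERFLOW (fail)
14. enqueue(73): size=4=cap → OVERFLOW (fail)
15. enqueue(14): size=4=cap → OVERFLOW (fail)
16. enqueue(96): size=4=cap → OVERFLOW (fail)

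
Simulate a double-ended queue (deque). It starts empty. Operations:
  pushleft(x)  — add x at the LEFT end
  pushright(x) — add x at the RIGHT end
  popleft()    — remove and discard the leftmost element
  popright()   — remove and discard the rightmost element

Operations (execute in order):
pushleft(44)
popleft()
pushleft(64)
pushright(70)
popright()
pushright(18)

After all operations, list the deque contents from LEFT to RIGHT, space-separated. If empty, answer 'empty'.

Answer: 64 18

Derivation:
pushleft(44): [44]
popleft(): []
pushleft(64): [64]
pushright(70): [64, 70]
popright(): [64]
pushright(18): [64, 18]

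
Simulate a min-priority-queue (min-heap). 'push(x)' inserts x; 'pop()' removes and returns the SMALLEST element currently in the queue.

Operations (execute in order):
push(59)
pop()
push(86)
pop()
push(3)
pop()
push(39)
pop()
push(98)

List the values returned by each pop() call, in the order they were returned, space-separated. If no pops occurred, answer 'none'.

push(59): heap contents = [59]
pop() → 59: heap contents = []
push(86): heap contents = [86]
pop() → 86: heap contents = []
push(3): heap contents = [3]
pop() → 3: heap contents = []
push(39): heap contents = [39]
pop() → 39: heap contents = []
push(98): heap contents = [98]

Answer: 59 86 3 39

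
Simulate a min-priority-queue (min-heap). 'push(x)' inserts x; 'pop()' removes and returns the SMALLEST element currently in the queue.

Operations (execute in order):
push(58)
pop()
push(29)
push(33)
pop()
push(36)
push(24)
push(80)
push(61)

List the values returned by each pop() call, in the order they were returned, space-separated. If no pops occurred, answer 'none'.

push(58): heap contents = [58]
pop() → 58: heap contents = []
push(29): heap contents = [29]
push(33): heap contents = [29, 33]
pop() → 29: heap contents = [33]
push(36): heap contents = [33, 36]
push(24): heap contents = [24, 33, 36]
push(80): heap contents = [24, 33, 36, 80]
push(61): heap contents = [24, 33, 36, 61, 80]

Answer: 58 29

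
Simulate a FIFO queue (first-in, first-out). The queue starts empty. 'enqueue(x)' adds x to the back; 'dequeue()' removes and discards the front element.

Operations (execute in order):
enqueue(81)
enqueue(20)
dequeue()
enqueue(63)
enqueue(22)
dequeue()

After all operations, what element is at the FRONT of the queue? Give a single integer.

Answer: 63

Derivation:
enqueue(81): queue = [81]
enqueue(20): queue = [81, 20]
dequeue(): queue = [20]
enqueue(63): queue = [20, 63]
enqueue(22): queue = [20, 63, 22]
dequeue(): queue = [63, 22]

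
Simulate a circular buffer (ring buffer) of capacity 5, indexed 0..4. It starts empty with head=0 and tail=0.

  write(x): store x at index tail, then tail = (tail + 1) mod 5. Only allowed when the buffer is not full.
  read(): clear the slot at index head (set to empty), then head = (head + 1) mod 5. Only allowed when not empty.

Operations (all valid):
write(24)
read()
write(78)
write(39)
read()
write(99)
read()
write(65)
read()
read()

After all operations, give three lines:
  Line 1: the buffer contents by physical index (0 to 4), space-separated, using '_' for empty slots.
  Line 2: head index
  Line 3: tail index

Answer: _ _ _ _ _
0
0

Derivation:
write(24): buf=[24 _ _ _ _], head=0, tail=1, size=1
read(): buf=[_ _ _ _ _], head=1, tail=1, size=0
write(78): buf=[_ 78 _ _ _], head=1, tail=2, size=1
write(39): buf=[_ 78 39 _ _], head=1, tail=3, size=2
read(): buf=[_ _ 39 _ _], head=2, tail=3, size=1
write(99): buf=[_ _ 39 99 _], head=2, tail=4, size=2
read(): buf=[_ _ _ 99 _], head=3, tail=4, size=1
write(65): buf=[_ _ _ 99 65], head=3, tail=0, size=2
read(): buf=[_ _ _ _ 65], head=4, tail=0, size=1
read(): buf=[_ _ _ _ _], head=0, tail=0, size=0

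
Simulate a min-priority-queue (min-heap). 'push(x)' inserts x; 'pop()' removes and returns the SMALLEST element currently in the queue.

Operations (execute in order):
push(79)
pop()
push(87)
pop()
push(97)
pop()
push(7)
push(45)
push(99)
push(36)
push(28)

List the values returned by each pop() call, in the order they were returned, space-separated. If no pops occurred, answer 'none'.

push(79): heap contents = [79]
pop() → 79: heap contents = []
push(87): heap contents = [87]
pop() → 87: heap contents = []
push(97): heap contents = [97]
pop() → 97: heap contents = []
push(7): heap contents = [7]
push(45): heap contents = [7, 45]
push(99): heap contents = [7, 45, 99]
push(36): heap contents = [7, 36, 45, 99]
push(28): heap contents = [7, 28, 36, 45, 99]

Answer: 79 87 97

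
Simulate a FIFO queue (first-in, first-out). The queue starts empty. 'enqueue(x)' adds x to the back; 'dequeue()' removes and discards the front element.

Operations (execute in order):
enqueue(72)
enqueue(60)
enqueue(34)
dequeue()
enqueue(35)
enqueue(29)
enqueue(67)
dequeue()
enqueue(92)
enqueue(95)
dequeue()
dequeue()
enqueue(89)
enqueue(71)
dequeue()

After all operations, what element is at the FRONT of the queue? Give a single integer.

enqueue(72): queue = [72]
enqueue(60): queue = [72, 60]
enqueue(34): queue = [72, 60, 34]
dequeue(): queue = [60, 34]
enqueue(35): queue = [60, 34, 35]
enqueue(29): queue = [60, 34, 35, 29]
enqueue(67): queue = [60, 34, 35, 29, 67]
dequeue(): queue = [34, 35, 29, 67]
enqueue(92): queue = [34, 35, 29, 67, 92]
enqueue(95): queue = [34, 35, 29, 67, 92, 95]
dequeue(): queue = [35, 29, 67, 92, 95]
dequeue(): queue = [29, 67, 92, 95]
enqueue(89): queue = [29, 67, 92, 95, 89]
enqueue(71): queue = [29, 67, 92, 95, 89, 71]
dequeue(): queue = [67, 92, 95, 89, 71]

Answer: 67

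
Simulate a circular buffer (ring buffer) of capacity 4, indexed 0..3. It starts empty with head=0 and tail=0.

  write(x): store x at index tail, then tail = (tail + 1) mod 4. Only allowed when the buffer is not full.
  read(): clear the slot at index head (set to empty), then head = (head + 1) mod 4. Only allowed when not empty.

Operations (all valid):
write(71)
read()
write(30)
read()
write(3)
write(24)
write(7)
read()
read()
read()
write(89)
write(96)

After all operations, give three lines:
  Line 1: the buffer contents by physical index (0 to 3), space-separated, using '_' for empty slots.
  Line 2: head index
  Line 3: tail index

write(71): buf=[71 _ _ _], head=0, tail=1, size=1
read(): buf=[_ _ _ _], head=1, tail=1, size=0
write(30): buf=[_ 30 _ _], head=1, tail=2, size=1
read(): buf=[_ _ _ _], head=2, tail=2, size=0
write(3): buf=[_ _ 3 _], head=2, tail=3, size=1
write(24): buf=[_ _ 3 24], head=2, tail=0, size=2
write(7): buf=[7 _ 3 24], head=2, tail=1, size=3
read(): buf=[7 _ _ 24], head=3, tail=1, size=2
read(): buf=[7 _ _ _], head=0, tail=1, size=1
read(): buf=[_ _ _ _], head=1, tail=1, size=0
write(89): buf=[_ 89 _ _], head=1, tail=2, size=1
write(96): buf=[_ 89 96 _], head=1, tail=3, size=2

Answer: _ 89 96 _
1
3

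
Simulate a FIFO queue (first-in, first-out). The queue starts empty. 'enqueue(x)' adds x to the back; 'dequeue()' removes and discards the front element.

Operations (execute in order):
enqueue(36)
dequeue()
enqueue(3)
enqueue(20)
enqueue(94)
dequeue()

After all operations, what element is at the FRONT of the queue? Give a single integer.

Answer: 20

Derivation:
enqueue(36): queue = [36]
dequeue(): queue = []
enqueue(3): queue = [3]
enqueue(20): queue = [3, 20]
enqueue(94): queue = [3, 20, 94]
dequeue(): queue = [20, 94]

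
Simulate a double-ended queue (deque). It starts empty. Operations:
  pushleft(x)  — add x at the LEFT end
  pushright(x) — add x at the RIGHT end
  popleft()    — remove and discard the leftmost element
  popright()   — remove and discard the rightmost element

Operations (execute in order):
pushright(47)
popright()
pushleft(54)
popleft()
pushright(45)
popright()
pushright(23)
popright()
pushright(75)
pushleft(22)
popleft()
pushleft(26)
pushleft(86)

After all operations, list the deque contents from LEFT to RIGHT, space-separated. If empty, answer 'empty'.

Answer: 86 26 75

Derivation:
pushright(47): [47]
popright(): []
pushleft(54): [54]
popleft(): []
pushright(45): [45]
popright(): []
pushright(23): [23]
popright(): []
pushright(75): [75]
pushleft(22): [22, 75]
popleft(): [75]
pushleft(26): [26, 75]
pushleft(86): [86, 26, 75]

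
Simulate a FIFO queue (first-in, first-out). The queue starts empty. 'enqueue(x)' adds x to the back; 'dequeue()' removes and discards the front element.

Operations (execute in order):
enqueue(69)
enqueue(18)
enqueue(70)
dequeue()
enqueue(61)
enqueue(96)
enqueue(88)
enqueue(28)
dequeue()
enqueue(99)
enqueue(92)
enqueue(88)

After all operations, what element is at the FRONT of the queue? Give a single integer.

enqueue(69): queue = [69]
enqueue(18): queue = [69, 18]
enqueue(70): queue = [69, 18, 70]
dequeue(): queue = [18, 70]
enqueue(61): queue = [18, 70, 61]
enqueue(96): queue = [18, 70, 61, 96]
enqueue(88): queue = [18, 70, 61, 96, 88]
enqueue(28): queue = [18, 70, 61, 96, 88, 28]
dequeue(): queue = [70, 61, 96, 88, 28]
enqueue(99): queue = [70, 61, 96, 88, 28, 99]
enqueue(92): queue = [70, 61, 96, 88, 28, 99, 92]
enqueue(88): queue = [70, 61, 96, 88, 28, 99, 92, 88]

Answer: 70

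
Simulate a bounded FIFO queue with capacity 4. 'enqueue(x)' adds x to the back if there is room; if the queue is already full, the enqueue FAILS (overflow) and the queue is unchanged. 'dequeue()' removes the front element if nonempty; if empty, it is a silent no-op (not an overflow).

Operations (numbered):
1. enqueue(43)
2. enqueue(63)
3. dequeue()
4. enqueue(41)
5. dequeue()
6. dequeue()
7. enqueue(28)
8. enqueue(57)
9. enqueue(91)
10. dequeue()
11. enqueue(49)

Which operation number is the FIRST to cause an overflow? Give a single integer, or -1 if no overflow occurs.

Answer: -1

Derivation:
1. enqueue(43): size=1
2. enqueue(63): size=2
3. dequeue(): size=1
4. enqueue(41): size=2
5. dequeue(): size=1
6. dequeue(): size=0
7. enqueue(28): size=1
8. enqueue(57): size=2
9. enqueue(91): size=3
10. dequeue(): size=2
11. enqueue(49): size=3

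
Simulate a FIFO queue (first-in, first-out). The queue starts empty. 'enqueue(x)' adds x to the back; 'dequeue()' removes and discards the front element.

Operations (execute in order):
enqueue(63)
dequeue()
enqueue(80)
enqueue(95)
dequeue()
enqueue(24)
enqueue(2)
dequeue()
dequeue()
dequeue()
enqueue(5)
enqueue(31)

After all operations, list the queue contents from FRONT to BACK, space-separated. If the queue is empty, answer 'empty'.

Answer: 5 31

Derivation:
enqueue(63): [63]
dequeue(): []
enqueue(80): [80]
enqueue(95): [80, 95]
dequeue(): [95]
enqueue(24): [95, 24]
enqueue(2): [95, 24, 2]
dequeue(): [24, 2]
dequeue(): [2]
dequeue(): []
enqueue(5): [5]
enqueue(31): [5, 31]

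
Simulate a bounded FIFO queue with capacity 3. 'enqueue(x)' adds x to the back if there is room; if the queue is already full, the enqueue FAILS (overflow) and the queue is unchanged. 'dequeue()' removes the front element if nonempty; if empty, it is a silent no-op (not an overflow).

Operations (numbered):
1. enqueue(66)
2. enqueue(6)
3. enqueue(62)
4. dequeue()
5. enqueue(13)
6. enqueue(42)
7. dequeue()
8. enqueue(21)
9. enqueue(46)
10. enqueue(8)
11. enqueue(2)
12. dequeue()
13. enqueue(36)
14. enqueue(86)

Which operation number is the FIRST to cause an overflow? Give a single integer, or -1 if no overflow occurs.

Answer: 6

Derivation:
1. enqueue(66): size=1
2. enqueue(6): size=2
3. enqueue(62): size=3
4. dequeue(): size=2
5. enqueue(13): size=3
6. enqueue(42): size=3=cap → OVERFLOW (fail)
7. dequeue(): size=2
8. enqueue(21): size=3
9. enqueue(46): size=3=cap → OVERFLOW (fail)
10. enqueue(8): size=3=cap → OVERFLOW (fail)
11. enqueue(2): size=3=cap → OVERFLOW (fail)
12. dequeue(): size=2
13. enqueue(36): size=3
14. enqueue(86): size=3=cap → OVERFLOW (fail)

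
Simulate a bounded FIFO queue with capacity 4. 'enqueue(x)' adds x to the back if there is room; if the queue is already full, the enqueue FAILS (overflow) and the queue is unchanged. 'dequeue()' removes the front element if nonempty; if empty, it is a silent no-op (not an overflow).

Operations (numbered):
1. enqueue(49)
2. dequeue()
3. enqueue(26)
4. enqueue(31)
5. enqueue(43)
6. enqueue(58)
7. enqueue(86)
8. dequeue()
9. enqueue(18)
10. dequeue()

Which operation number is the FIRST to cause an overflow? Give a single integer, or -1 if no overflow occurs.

Answer: 7

Derivation:
1. enqueue(49): size=1
2. dequeue(): size=0
3. enqueue(26): size=1
4. enqueue(31): size=2
5. enqueue(43): size=3
6. enqueue(58): size=4
7. enqueue(86): size=4=cap → OVERFLOW (fail)
8. dequeue(): size=3
9. enqueue(18): size=4
10. dequeue(): size=3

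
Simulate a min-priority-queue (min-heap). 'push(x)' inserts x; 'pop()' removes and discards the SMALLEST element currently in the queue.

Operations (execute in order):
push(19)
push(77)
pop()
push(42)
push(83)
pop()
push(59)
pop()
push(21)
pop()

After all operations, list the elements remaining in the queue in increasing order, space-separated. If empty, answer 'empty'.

push(19): heap contents = [19]
push(77): heap contents = [19, 77]
pop() → 19: heap contents = [77]
push(42): heap contents = [42, 77]
push(83): heap contents = [42, 77, 83]
pop() → 42: heap contents = [77, 83]
push(59): heap contents = [59, 77, 83]
pop() → 59: heap contents = [77, 83]
push(21): heap contents = [21, 77, 83]
pop() → 21: heap contents = [77, 83]

Answer: 77 83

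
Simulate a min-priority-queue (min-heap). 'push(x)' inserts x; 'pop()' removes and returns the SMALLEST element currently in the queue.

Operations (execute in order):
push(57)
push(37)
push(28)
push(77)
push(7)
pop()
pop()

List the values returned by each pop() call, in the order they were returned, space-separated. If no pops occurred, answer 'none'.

Answer: 7 28

Derivation:
push(57): heap contents = [57]
push(37): heap contents = [37, 57]
push(28): heap contents = [28, 37, 57]
push(77): heap contents = [28, 37, 57, 77]
push(7): heap contents = [7, 28, 37, 57, 77]
pop() → 7: heap contents = [28, 37, 57, 77]
pop() → 28: heap contents = [37, 57, 77]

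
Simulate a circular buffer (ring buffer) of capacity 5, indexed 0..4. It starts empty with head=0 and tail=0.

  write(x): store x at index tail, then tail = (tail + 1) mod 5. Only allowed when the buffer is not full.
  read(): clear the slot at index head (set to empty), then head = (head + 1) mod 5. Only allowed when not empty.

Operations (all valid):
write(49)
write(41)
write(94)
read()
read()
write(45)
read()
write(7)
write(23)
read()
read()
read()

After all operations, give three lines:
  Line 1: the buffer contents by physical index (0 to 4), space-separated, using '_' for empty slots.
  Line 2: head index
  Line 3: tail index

Answer: _ _ _ _ _
1
1

Derivation:
write(49): buf=[49 _ _ _ _], head=0, tail=1, size=1
write(41): buf=[49 41 _ _ _], head=0, tail=2, size=2
write(94): buf=[49 41 94 _ _], head=0, tail=3, size=3
read(): buf=[_ 41 94 _ _], head=1, tail=3, size=2
read(): buf=[_ _ 94 _ _], head=2, tail=3, size=1
write(45): buf=[_ _ 94 45 _], head=2, tail=4, size=2
read(): buf=[_ _ _ 45 _], head=3, tail=4, size=1
write(7): buf=[_ _ _ 45 7], head=3, tail=0, size=2
write(23): buf=[23 _ _ 45 7], head=3, tail=1, size=3
read(): buf=[23 _ _ _ 7], head=4, tail=1, size=2
read(): buf=[23 _ _ _ _], head=0, tail=1, size=1
read(): buf=[_ _ _ _ _], head=1, tail=1, size=0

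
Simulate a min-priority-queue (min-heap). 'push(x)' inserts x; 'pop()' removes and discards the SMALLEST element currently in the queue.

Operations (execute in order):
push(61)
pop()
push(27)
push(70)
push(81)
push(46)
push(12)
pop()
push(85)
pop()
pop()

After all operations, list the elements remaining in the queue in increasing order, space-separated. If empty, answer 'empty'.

push(61): heap contents = [61]
pop() → 61: heap contents = []
push(27): heap contents = [27]
push(70): heap contents = [27, 70]
push(81): heap contents = [27, 70, 81]
push(46): heap contents = [27, 46, 70, 81]
push(12): heap contents = [12, 27, 46, 70, 81]
pop() → 12: heap contents = [27, 46, 70, 81]
push(85): heap contents = [27, 46, 70, 81, 85]
pop() → 27: heap contents = [46, 70, 81, 85]
pop() → 46: heap contents = [70, 81, 85]

Answer: 70 81 85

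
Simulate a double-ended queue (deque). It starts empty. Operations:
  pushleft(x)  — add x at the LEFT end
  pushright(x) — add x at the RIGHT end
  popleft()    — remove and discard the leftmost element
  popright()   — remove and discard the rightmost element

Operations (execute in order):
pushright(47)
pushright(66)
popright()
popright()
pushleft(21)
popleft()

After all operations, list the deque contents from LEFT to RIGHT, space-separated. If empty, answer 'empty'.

Answer: empty

Derivation:
pushright(47): [47]
pushright(66): [47, 66]
popright(): [47]
popright(): []
pushleft(21): [21]
popleft(): []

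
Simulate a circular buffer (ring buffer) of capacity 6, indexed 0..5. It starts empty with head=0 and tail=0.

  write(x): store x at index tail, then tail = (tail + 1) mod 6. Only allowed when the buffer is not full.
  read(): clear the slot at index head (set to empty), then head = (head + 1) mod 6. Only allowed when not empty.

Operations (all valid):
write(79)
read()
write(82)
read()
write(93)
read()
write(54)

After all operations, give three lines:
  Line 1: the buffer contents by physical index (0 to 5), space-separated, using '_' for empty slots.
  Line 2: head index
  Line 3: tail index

write(79): buf=[79 _ _ _ _ _], head=0, tail=1, size=1
read(): buf=[_ _ _ _ _ _], head=1, tail=1, size=0
write(82): buf=[_ 82 _ _ _ _], head=1, tail=2, size=1
read(): buf=[_ _ _ _ _ _], head=2, tail=2, size=0
write(93): buf=[_ _ 93 _ _ _], head=2, tail=3, size=1
read(): buf=[_ _ _ _ _ _], head=3, tail=3, size=0
write(54): buf=[_ _ _ 54 _ _], head=3, tail=4, size=1

Answer: _ _ _ 54 _ _
3
4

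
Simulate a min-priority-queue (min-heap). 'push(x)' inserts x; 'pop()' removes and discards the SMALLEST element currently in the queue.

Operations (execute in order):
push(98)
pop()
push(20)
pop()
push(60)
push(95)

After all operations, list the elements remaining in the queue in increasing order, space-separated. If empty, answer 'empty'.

push(98): heap contents = [98]
pop() → 98: heap contents = []
push(20): heap contents = [20]
pop() → 20: heap contents = []
push(60): heap contents = [60]
push(95): heap contents = [60, 95]

Answer: 60 95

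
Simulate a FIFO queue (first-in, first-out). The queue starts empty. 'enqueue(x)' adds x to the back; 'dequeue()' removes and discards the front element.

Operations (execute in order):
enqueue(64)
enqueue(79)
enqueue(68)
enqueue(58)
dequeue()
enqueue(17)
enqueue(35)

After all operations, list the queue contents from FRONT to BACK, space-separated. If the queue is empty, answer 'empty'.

Answer: 79 68 58 17 35

Derivation:
enqueue(64): [64]
enqueue(79): [64, 79]
enqueue(68): [64, 79, 68]
enqueue(58): [64, 79, 68, 58]
dequeue(): [79, 68, 58]
enqueue(17): [79, 68, 58, 17]
enqueue(35): [79, 68, 58, 17, 35]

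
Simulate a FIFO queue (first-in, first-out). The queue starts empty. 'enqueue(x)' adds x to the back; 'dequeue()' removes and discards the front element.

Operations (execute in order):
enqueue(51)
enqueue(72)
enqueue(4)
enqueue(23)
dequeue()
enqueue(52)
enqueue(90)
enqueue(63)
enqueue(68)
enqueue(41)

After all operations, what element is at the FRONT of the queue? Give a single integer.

Answer: 72

Derivation:
enqueue(51): queue = [51]
enqueue(72): queue = [51, 72]
enqueue(4): queue = [51, 72, 4]
enqueue(23): queue = [51, 72, 4, 23]
dequeue(): queue = [72, 4, 23]
enqueue(52): queue = [72, 4, 23, 52]
enqueue(90): queue = [72, 4, 23, 52, 90]
enqueue(63): queue = [72, 4, 23, 52, 90, 63]
enqueue(68): queue = [72, 4, 23, 52, 90, 63, 68]
enqueue(41): queue = [72, 4, 23, 52, 90, 63, 68, 41]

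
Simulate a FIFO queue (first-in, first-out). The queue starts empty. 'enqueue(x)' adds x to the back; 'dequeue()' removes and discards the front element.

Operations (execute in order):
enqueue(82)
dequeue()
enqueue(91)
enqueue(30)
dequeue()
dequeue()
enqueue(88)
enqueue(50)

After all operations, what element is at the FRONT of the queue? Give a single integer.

enqueue(82): queue = [82]
dequeue(): queue = []
enqueue(91): queue = [91]
enqueue(30): queue = [91, 30]
dequeue(): queue = [30]
dequeue(): queue = []
enqueue(88): queue = [88]
enqueue(50): queue = [88, 50]

Answer: 88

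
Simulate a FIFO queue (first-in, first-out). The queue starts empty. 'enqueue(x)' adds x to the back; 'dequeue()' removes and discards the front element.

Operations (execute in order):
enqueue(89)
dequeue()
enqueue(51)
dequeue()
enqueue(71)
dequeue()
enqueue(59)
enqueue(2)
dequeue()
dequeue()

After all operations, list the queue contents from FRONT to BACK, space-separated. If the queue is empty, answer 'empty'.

enqueue(89): [89]
dequeue(): []
enqueue(51): [51]
dequeue(): []
enqueue(71): [71]
dequeue(): []
enqueue(59): [59]
enqueue(2): [59, 2]
dequeue(): [2]
dequeue(): []

Answer: empty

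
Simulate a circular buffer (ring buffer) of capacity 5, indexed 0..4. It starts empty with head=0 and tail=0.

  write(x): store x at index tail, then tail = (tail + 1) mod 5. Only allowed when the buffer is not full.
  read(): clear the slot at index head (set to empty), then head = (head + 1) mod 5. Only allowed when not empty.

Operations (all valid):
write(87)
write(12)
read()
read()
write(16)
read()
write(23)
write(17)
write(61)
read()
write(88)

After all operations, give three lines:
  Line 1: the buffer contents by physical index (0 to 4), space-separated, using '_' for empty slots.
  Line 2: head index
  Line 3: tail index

Answer: 61 88 _ _ 17
4
2

Derivation:
write(87): buf=[87 _ _ _ _], head=0, tail=1, size=1
write(12): buf=[87 12 _ _ _], head=0, tail=2, size=2
read(): buf=[_ 12 _ _ _], head=1, tail=2, size=1
read(): buf=[_ _ _ _ _], head=2, tail=2, size=0
write(16): buf=[_ _ 16 _ _], head=2, tail=3, size=1
read(): buf=[_ _ _ _ _], head=3, tail=3, size=0
write(23): buf=[_ _ _ 23 _], head=3, tail=4, size=1
write(17): buf=[_ _ _ 23 17], head=3, tail=0, size=2
write(61): buf=[61 _ _ 23 17], head=3, tail=1, size=3
read(): buf=[61 _ _ _ 17], head=4, tail=1, size=2
write(88): buf=[61 88 _ _ 17], head=4, tail=2, size=3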